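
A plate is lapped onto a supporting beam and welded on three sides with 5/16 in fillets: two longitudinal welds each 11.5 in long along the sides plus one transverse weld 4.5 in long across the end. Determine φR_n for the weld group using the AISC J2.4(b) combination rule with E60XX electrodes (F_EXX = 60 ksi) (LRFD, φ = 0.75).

t_e = 0.707 × 0.3125 = 0.2209 in.
R_nwl = 0.6 × 60 × 0.2209 × 23 = 182.9 kips (longitudinal, 2 welds).
R_nwt = 0.6 × 60 × 0.2209 × 4.5 = 35.79 kips (transverse, base value).
(i) R_nwl + R_nwt = 218.7 kips; (ii) 0.85 R_nwl + 1.5 R_nwt = 209.2 kips.
R_n = max = 218.7 kips [governs: (i)]; φR_n = 164 kips.

φR_n ≈ 164 kips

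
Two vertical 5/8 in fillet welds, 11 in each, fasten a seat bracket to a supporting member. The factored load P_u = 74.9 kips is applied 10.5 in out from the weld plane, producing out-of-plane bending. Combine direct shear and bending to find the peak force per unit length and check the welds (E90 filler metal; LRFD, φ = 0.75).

E90XX → F_EXX = 90 ksi.
L_w = 2 × 11 = 22 in; section modulus (unit throat) S = 2 × L²/6 = 40.33 in².
Direct shear f_v = P/L_w = 74.9/22 = 3.405 kip/in.
Moment M = P × e = 74.9 × 10.5 = 786.45 kip·in; bending f_b = M/S = 19.5 kip/in.
f_max = √(f_v² + f_b²) = √(3.405² + 19.5²) = 19.79 kip/in.
φr_n = 0.75 × 0.6 × 90 × (0.707 × 0.625) = 17.9 kip/in → NOT adequate.

f_max ≈ 19.8 kip/in; NOT adequate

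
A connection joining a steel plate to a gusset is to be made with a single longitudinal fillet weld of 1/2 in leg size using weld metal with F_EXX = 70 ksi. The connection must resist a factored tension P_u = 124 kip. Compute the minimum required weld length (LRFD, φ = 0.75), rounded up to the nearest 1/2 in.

L = 11.5 in

Throat t_e = 0.707 × 0.5 = 0.3535 in.
φr_n = 0.75 × 0.6 × 70 × 0.3535 = 11.14 kip/in.
L_req = P_u / φr_n = 124 / 11.14 = 11.14 in total.
Round up → use L = 11.5 in.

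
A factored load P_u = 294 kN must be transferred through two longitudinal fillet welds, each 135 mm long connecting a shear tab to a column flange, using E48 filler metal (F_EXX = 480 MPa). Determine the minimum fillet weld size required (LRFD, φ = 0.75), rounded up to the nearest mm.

Total weld length L = 270 mm.
Required throat t_e = P_u / (φ × 0.6 F_EXX × L) = 294 / (0.75 × 0.6 × 480 × 270 × 10⁻³) = 5.041 mm.
Required leg w = t_e / 0.707 = 7.13 mm → use 8 mm.

w = 8 mm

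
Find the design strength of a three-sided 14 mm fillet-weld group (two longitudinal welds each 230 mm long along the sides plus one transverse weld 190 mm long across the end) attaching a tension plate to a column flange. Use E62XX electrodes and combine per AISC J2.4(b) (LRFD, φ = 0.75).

φR_n ≈ 1870 kN

E62XX → F_EXX = 620 MPa.
t_e = 0.707 × 14 = 9.898 mm.
R_nwl = 0.6 × 620 × 9.898 × 460 × 10⁻³ = 1694 kN (longitudinal, 2 welds).
R_nwt = 0.6 × 620 × 9.898 × 190 × 10⁻³ = 699.6 kN (transverse, base value).
(i) R_nwl + R_nwt = 2393 kN; (ii) 0.85 R_nwl + 1.5 R_nwt = 2489 kN.
R_n = max = 2489 kN [governs: (ii)]; φR_n = 1867 kN.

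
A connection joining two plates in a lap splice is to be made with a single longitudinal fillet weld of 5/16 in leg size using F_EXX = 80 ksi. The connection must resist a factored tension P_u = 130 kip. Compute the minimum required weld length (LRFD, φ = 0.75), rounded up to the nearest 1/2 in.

L = 16.5 in

Throat t_e = 0.707 × 0.3125 = 0.2209 in.
φr_n = 0.75 × 0.6 × 80 × 0.2209 = 7.954 kip/in.
L_req = P_u / φr_n = 130 / 7.954 = 16.34 in total.
Round up → use L = 16.5 in.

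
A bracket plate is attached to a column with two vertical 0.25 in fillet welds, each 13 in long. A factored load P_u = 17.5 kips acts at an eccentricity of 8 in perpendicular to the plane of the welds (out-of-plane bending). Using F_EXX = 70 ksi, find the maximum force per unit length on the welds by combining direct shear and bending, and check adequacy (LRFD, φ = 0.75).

f_max ≈ 2.57 kip/in; adequate

L_w = 2 × 13 = 26 in; section modulus (unit throat) S = 2 × L²/6 = 56.33 in².
Direct shear f_v = P/L_w = 17.5/26 = 0.6731 kip/in.
Moment M = P × e = 17.5 × 8 = 140 kip·in; bending f_b = M/S = 2.485 kip/in.
f_max = √(f_v² + f_b²) = √(0.6731² + 2.485²) = 2.575 kip/in.
φr_n = 0.75 × 0.6 × 70 × (0.707 × 0.25) = 5.568 kip/in → adequate.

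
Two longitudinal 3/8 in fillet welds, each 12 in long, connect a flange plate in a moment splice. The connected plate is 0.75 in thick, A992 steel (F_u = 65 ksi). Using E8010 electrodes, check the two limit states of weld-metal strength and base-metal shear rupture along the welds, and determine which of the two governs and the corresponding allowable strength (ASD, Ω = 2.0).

R_n/Ω ≈ 153 kips (weld metal governs)

E80XX → F_EXX = 80 ksi.
t_e = 0.707 × 0.375 = 0.2651 in; L = 24 in.
Weld metal: R_n/Ω = (1/2.0) × 0.6 × 80 × 0.2651 × 24 = 152.7 kips.
Base metal (shear rupture): R_n/Ω = (1/2.0) × 0.6 × 65 × 0.75 × 24 = 351 kips.
Governing: weld metal.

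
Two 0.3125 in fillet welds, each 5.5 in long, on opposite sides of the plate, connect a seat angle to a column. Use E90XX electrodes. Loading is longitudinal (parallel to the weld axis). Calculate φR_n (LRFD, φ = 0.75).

E90XX → F_EXX = 90 ksi.
Effective throat t_e = 0.707 × 0.3125 = 0.2209 in.
Total length L = 11 in; A_we = 0.2209 × 11 = 2.43 in².
F_nw = 0.6 F_EXX = 0.6 × 90 = 54 ksi.
φR_n = 0.75 × 54 × 2.43 = 98.43 kip.

φR_n ≈ 98.4 kip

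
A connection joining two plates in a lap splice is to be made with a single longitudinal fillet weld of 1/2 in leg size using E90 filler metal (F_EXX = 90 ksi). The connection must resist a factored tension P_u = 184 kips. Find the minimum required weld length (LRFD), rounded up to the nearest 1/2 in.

Throat t_e = 0.707 × 0.5 = 0.3535 in.
φr_n = 0.75 × 0.6 × 90 × 0.3535 = 14.32 kips/in.
L_req = P_u / φr_n = 184 / 14.32 = 12.85 in total.
Round up → use L = 13 in.

L = 13 in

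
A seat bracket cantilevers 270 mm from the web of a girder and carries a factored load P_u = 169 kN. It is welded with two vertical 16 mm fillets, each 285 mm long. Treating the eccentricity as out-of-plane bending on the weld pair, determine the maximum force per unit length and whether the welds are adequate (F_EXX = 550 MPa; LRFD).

f_max ≈ 1710 N/mm; adequate

L_w = 2 × 285 = 570 mm; section modulus (unit throat) S = 2 × L²/6 = 27080 mm².
Direct shear f_v = P/L_w = 169×10³/570 = 296.5 N/mm.
Moment M = P × e = 169×10³ × 270 = 45630000 N·mm; bending f_b = M/S = 1685 N/mm.
f_max = √(f_v² + f_b²) = √(296.5² + 1685²) = 1711 N/mm.
φr_n = 0.75 × 0.6 × 550 × (0.707 × 16) = 2800 N/mm → adequate.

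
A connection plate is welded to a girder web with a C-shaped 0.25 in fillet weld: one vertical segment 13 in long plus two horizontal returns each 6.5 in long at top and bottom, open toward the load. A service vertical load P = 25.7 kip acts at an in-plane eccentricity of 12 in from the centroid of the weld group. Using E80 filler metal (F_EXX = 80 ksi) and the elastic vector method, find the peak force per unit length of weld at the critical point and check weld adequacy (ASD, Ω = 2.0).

f_max ≈ 3.64 kip/in; adequate

Total weld length L_w = 26 in. Treat welds as unit-width lines.
Centroid: x̄ = 2×6.5×3.25 / 26 = 1.625 in from the vertical weld.
Polar moment about centroid: J = I_x + I_y = [13³/12 + 2×6.5×6.5²] + [13×1.625² + 2(6.5³/12 + 6.5×1.625²)] = 846.8 in³.
Direct shear f_v = P/L_w = 25.7 / 26 = 0.9885 kip/in (vertical).
Torsion M = P·e = 25.7 × 12 = 308.4 kip·in.
Critical point at (x, y) = (4.875, 6.5) from centroid. f_tx = M·y/J = 2.367 kip/in; f_ty = M·x/J = 1.776 kip/in.
Resultant f_max = √[f_tx² + (f_v + f_ty)²] = √[2.367² + (0.9885 + 1.776)²] = 3.639 kip/in.
Capacity per unit length: r_n/Ω = (1/2.0) × 0.6 × 80 × (0.707 × 0.25) = 4.242 kip/in.
3.639 ≤ 4.242 → adequate.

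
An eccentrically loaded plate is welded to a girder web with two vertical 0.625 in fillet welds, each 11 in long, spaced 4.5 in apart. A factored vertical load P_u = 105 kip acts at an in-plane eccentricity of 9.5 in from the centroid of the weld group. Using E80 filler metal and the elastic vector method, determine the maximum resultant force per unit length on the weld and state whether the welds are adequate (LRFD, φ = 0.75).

f_max ≈ 20.1 kip/in; NOT adequate

E80XX → F_EXX = 80 ksi.
Total weld length L_w = 22 in. Treat welds as unit-width lines.
Polar moment about centroid: J = 2[d³/12 + d(b/2)²] = 2[11³/12 + 11×2.25²] = 333.2 in³.
Direct shear f_v = P/L_w = 105 / 22 = 4.773 kip/in (vertical).
Torsion M = P·e = 105 × 9.5 = 997.5 kip·in.
Critical point at (x, y) = (2.25, 5.5) from centroid. f_tx = M·y/J = 16.46 kip/in; f_ty = M·x/J = 6.736 kip/in.
Resultant f_max = √[f_tx² + (f_v + f_ty)²] = √[16.46² + (4.773 + 6.736)²] = 20.09 kip/in.
Capacity per unit length: φr_n = 0.75 × 0.6 × 80 × (0.707 × 0.625) = 15.91 kip/in.
20.09 > 15.91 → NOT adequate.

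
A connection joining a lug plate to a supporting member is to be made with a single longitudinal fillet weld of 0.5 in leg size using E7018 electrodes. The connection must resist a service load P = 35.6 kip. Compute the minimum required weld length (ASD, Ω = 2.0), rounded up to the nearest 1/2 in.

E70XX → F_EXX = 70 ksi.
Throat t_e = 0.707 × 0.5 = 0.3535 in.
r_n/Ω = (0.6 × 70 × 0.3535) / 2.0 = 7.423 kip/in.
L_req = P / (r_n/Ω) = 35.6 / 7.423 = 4.796 in total.
Round up → use L = 5 in.

L = 5 in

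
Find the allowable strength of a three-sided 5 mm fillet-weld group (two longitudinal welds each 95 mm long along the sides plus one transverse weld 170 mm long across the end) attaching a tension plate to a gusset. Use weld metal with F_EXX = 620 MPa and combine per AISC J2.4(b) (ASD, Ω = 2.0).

R_n/Ω ≈ 274 kN

t_e = 0.707 × 5 = 3.535 mm.
R_nwl = 0.6 × 620 × 3.535 × 190 × 10⁻³ = 249.9 kN (longitudinal, 2 welds).
R_nwt = 0.6 × 620 × 3.535 × 170 × 10⁻³ = 223.6 kN (transverse, base value).
(i) R_nwl + R_nwt = 473.4 kN; (ii) 0.85 R_nwl + 1.5 R_nwt = 547.7 kN.
R_n = max = 547.7 kN [governs: (ii)]; R_n/Ω = 273.9 kN.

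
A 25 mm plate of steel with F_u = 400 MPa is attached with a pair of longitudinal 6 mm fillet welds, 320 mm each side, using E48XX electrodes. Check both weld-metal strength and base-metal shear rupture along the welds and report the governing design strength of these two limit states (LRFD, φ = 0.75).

φR_n ≈ 586 kN (weld metal governs)

E48XX → F_EXX = 480 MPa.
t_e = 0.707 × 6 = 4.242 mm; L = 640 mm.
Weld metal: φR_n = 0.75 × 0.6 × 480 × 4.242 × 640 × 10⁻³ = 586.4 kN.
Base metal (shear rupture): φR_n = 0.75 × 0.6 × 400 × 25 × 640 × 10⁻³ = 2880 kN.
Governing: weld metal.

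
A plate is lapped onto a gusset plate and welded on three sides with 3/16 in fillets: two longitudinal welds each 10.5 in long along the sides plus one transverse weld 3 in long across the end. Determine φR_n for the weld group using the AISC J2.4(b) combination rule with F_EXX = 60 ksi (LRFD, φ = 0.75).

t_e = 0.707 × 0.1875 = 0.1326 in.
R_nwl = 0.6 × 60 × 0.1326 × 21 = 100.2 kip (longitudinal, 2 welds).
R_nwt = 0.6 × 60 × 0.1326 × 3 = 14.32 kip (transverse, base value).
(i) R_nwl + R_nwt = 114.5 kip; (ii) 0.85 R_nwl + 1.5 R_nwt = 106.7 kip.
R_n = max = 114.5 kip [governs: (i)]; φR_n = 85.9 kip.

φR_n ≈ 85.9 kip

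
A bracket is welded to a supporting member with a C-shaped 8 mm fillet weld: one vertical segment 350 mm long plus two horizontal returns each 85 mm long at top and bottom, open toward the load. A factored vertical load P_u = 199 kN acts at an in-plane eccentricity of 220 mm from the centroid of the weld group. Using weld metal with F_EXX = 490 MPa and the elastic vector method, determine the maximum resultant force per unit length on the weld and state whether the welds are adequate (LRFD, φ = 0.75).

Total weld length L_w = 520 mm. Treat welds as unit-width lines.
Centroid: x̄ = 2×85×42.5 / 520 = 13.89 mm from the vertical weld.
Polar moment about centroid: J = I_x + I_y = [350³/12 + 2×85×175²] + [350×13.89² + 2(85³/12 + 85×28.61²)] = 9088000 mm³.
Direct shear f_v = P/L_w = 199×10³ / 520 = 382.7 N/mm (vertical).
Torsion M = P·e = 199×10³ × 220 = 43780000 N·mm.
Critical point at (x, y) = (71.11, 175) from centroid. f_tx = M·y/J = 843 N/mm; f_ty = M·x/J = 342.5 N/mm.
Resultant f_max = √[f_tx² + (f_v + f_ty)²] = √[843² + (382.7 + 342.5)²] = 1112 N/mm.
Capacity per unit length: φr_n = 0.75 × 0.6 × 490 × (0.707 × 8) = 1247 N/mm.
1112 ≤ 1247 → adequate.

f_max ≈ 1110 N/mm; adequate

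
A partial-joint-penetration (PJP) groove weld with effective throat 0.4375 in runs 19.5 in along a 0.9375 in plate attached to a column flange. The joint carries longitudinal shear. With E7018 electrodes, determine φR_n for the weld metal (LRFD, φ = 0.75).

φR_n ≈ 269 kip

E70XX → F_EXX = 70 ksi.
Effective throat (given) t_e = 0.4375 in.
A_we = 0.4375 × 19.5 = 8.531 in².
F_nw = 0.6 F_EXX = 42 ksi.
φR_n = 0.75 × 42 × 8.531 = 268.7 kip.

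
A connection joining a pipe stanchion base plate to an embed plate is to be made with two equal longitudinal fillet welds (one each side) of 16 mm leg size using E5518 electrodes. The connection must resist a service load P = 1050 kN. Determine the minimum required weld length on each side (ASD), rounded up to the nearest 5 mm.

L = 285 mm on each side

E55XX → F_EXX = 550 MPa.
Throat t_e = 0.707 × 16 = 11.31 mm.
r_n/Ω = (0.6 × 550 × 11.31) / 2.0 = 1866 N/mm = 1.866 kN/mm.
L_req = P / (r_n/Ω) = 1050 / 1.866 = 562.6 mm total.
Per side: 562.6 / 2 = 281.3 mm.
Round up → use L = 285 mm on each side.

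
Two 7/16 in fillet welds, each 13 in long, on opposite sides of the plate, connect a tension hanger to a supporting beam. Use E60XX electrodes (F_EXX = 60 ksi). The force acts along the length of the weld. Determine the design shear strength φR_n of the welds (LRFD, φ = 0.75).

φR_n ≈ 217 kips

Effective throat t_e = 0.707 × 0.4375 = 0.3093 in.
Total length L = 26 in; A_we = 0.3093 × 26 = 8.042 in².
F_nw = 0.6 F_EXX = 0.6 × 60 = 36 ksi.
φR_n = 0.75 × 36 × 8.042 = 217.1 kips.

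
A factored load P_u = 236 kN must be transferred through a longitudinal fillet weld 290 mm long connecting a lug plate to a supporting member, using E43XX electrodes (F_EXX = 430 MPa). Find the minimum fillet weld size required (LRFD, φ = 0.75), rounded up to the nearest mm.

Total weld length L = 290 mm.
Required throat t_e = P_u / (φ × 0.6 F_EXX × L) = 236 / (0.75 × 0.6 × 430 × 290 × 10⁻³) = 4.206 mm.
Required leg w = t_e / 0.707 = 5.949 mm → use 6 mm.

w = 6 mm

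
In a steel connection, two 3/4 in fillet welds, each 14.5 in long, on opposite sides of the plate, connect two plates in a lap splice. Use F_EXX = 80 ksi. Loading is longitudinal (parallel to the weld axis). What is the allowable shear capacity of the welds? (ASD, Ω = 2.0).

Effective throat t_e = 0.707 × 0.75 = 0.5302 in.
Total length L = 29 in; A_we = 0.5302 × 29 = 15.38 in².
F_nw = 0.6 F_EXX = 0.6 × 80 = 48 ksi.
R_n = 48 × 15.38 = 738.1 kip; R_n/Ω = 738.1/2.0 = 369.1 kip.

R_n/Ω ≈ 369 kip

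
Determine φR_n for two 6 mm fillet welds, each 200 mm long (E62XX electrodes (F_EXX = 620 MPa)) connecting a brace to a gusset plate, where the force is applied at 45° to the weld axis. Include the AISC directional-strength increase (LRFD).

t_e = 0.707 × 6 = 4.242 mm; A_we = 4.242 × 400 = 1697 mm².
Directional factor: 1.0 + 0.5 sin^1.5(45°) = 1.297.
F_nw = 0.6 × 620 × 1.297 = 482.6 MPa.
φR_n = 0.75 × 482.6 × 1697 × 10⁻³ = 614.2 kN.

φR_n ≈ 614 kN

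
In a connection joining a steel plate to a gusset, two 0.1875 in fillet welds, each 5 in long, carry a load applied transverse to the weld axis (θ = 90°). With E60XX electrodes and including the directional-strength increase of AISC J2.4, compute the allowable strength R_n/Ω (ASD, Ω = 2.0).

R_n/Ω ≈ 35.8 kip

E60XX → F_EXX = 60 ksi.
t_e = 0.707 × 0.1875 = 0.1326 in; A_we = 0.1326 × 10 = 1.326 in².
Directional factor: 1.0 + 0.5 sin^1.5(90°) = 1.5.
F_nw = 0.6 × 60 × 1.5 = 54 ksi.
R_n/Ω = (54 × 1.326) / 2.0 = 35.79 kip.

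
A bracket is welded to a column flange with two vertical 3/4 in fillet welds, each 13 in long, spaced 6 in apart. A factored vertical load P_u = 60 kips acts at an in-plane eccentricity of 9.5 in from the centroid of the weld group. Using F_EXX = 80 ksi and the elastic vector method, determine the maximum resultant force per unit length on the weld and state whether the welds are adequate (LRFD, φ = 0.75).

f_max ≈ 8.04 kip/in; adequate

Total weld length L_w = 26 in. Treat welds as unit-width lines.
Polar moment about centroid: J = 2[d³/12 + d(b/2)²] = 2[13³/12 + 13×3²] = 600.2 in³.
Direct shear f_v = P/L_w = 60 / 26 = 2.308 kip/in (vertical).
Torsion M = P·e = 60 × 9.5 = 570 kip·in.
Critical point at (x, y) = (3, 6.5) from centroid. f_tx = M·y/J = 6.173 kip/in; f_ty = M·x/J = 2.849 kip/in.
Resultant f_max = √[f_tx² + (f_v + f_ty)²] = √[6.173² + (2.308 + 2.849)²] = 8.044 kip/in.
Capacity per unit length: φr_n = 0.75 × 0.6 × 80 × (0.707 × 0.75) = 19.09 kip/in.
8.044 ≤ 19.09 → adequate.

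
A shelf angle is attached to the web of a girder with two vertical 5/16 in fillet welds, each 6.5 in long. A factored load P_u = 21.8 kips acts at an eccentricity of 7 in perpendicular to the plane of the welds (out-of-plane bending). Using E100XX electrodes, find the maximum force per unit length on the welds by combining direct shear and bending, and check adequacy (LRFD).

f_max ≈ 11 kip/in; NOT adequate

E100XX → F_EXX = 100 ksi.
L_w = 2 × 6.5 = 13 in; section modulus (unit throat) S = 2 × L²/6 = 14.08 in².
Direct shear f_v = P/L_w = 21.8/13 = 1.677 kip/in.
Moment M = P × e = 21.8 × 7 = 152.6 kip·in; bending f_b = M/S = 10.84 kip/in.
f_max = √(f_v² + f_b²) = √(1.677² + 10.84²) = 10.96 kip/in.
φr_n = 0.75 × 0.6 × 100 × (0.707 × 0.3125) = 9.942 kip/in → NOT adequate.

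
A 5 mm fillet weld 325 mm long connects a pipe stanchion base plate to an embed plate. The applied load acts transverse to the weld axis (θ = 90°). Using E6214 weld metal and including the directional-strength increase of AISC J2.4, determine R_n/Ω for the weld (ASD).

R_n/Ω ≈ 321 kN

E62XX → F_EXX = 620 MPa.
t_e = 0.707 × 5 = 3.535 mm; A_we = 3.535 × 325 = 1149 mm².
Directional factor: 1.0 + 0.5 sin^1.5(90°) = 1.5.
F_nw = 0.6 × 620 × 1.5 = 558 MPa.
R_n/Ω = (558 × 1149) / 2.0 × 10⁻³ = 320.5 kN.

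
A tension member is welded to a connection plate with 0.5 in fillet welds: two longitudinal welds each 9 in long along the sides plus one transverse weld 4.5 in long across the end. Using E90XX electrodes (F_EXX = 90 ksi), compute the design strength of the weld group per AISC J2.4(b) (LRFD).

φR_n ≈ 322 kips

t_e = 0.707 × 0.5 = 0.3535 in.
R_nwl = 0.6 × 90 × 0.3535 × 18 = 343.6 kips (longitudinal, 2 welds).
R_nwt = 0.6 × 90 × 0.3535 × 4.5 = 85.9 kips (transverse, base value).
(i) R_nwl + R_nwt = 429.5 kips; (ii) 0.85 R_nwl + 1.5 R_nwt = 420.9 kips.
R_n = max = 429.5 kips [governs: (i)]; φR_n = 322.1 kips.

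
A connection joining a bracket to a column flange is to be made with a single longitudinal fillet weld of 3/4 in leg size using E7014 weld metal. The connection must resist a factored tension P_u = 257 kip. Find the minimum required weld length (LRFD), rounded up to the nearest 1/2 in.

L = 15.5 in

E70XX → F_EXX = 70 ksi.
Throat t_e = 0.707 × 0.75 = 0.5302 in.
φr_n = 0.75 × 0.6 × 70 × 0.5302 = 16.7 kip/in.
L_req = P_u / φr_n = 257 / 16.7 = 15.39 in total.
Round up → use L = 15.5 in.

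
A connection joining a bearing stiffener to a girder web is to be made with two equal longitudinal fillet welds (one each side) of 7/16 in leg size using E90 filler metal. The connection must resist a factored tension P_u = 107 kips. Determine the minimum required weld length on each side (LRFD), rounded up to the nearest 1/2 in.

L = 4.5 in on each side

E90XX → F_EXX = 90 ksi.
Throat t_e = 0.707 × 0.4375 = 0.3093 in.
φr_n = 0.75 × 0.6 × 90 × 0.3093 = 12.53 kips/in.
L_req = P_u / φr_n = 107 / 12.53 = 8.541 in total.
Per side: 8.541 / 2 = 4.271 in.
Round up → use L = 4.5 in on each side.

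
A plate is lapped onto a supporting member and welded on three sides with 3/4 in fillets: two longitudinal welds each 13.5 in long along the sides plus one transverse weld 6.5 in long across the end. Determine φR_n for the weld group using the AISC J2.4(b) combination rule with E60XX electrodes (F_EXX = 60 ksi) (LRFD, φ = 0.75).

φR_n ≈ 480 kips

t_e = 0.707 × 0.75 = 0.5302 in.
R_nwl = 0.6 × 60 × 0.5302 × 27 = 515.4 kips (longitudinal, 2 welds).
R_nwt = 0.6 × 60 × 0.5302 × 6.5 = 124.1 kips (transverse, base value).
(i) R_nwl + R_nwt = 639.5 kips; (ii) 0.85 R_nwl + 1.5 R_nwt = 624.2 kips.
R_n = max = 639.5 kips [governs: (i)]; φR_n = 479.6 kips.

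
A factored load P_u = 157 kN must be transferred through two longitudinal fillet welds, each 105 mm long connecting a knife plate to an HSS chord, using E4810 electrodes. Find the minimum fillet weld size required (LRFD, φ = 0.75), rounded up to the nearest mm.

E48XX → F_EXX = 480 MPa.
Total weld length L = 210 mm.
Required throat t_e = P_u / (φ × 0.6 F_EXX × L) = 157 / (0.75 × 0.6 × 480 × 210 × 10⁻³) = 3.461 mm.
Required leg w = t_e / 0.707 = 4.896 mm → use 5 mm.

w = 5 mm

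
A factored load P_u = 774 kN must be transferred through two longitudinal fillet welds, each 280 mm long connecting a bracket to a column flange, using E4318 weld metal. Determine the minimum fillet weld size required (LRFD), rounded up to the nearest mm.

E43XX → F_EXX = 430 MPa.
Total weld length L = 560 mm.
Required throat t_e = P_u / (φ × 0.6 F_EXX × L) = 774 / (0.75 × 0.6 × 430 × 560 × 10⁻³) = 7.143 mm.
Required leg w = t_e / 0.707 = 10.1 mm → use 11 mm.

w = 11 mm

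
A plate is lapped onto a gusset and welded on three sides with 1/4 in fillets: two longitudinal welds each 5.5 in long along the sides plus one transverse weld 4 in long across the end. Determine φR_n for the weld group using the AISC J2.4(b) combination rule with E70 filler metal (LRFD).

E70XX → F_EXX = 70 ksi.
t_e = 0.707 × 0.25 = 0.1767 in.
R_nwl = 0.6 × 70 × 0.1767 × 11 = 81.66 kips (longitudinal, 2 welds).
R_nwt = 0.6 × 70 × 0.1767 × 4 = 29.69 kips (transverse, base value).
(i) R_nwl + R_nwt = 111.4 kips; (ii) 0.85 R_nwl + 1.5 R_nwt = 114 kips.
R_n = max = 114 kips [governs: (ii)]; φR_n = 85.46 kips.

φR_n ≈ 85.5 kips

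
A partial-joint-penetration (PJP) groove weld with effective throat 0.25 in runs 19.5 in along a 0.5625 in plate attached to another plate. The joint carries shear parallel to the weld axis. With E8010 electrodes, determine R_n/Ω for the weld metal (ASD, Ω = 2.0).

R_n/Ω ≈ 117 kips

E80XX → F_EXX = 80 ksi.
Effective throat (given) t_e = 0.25 in.
A_we = 0.25 × 19.5 = 4.875 in².
F_nw = 0.6 F_EXX = 48 ksi.
R_n/Ω = (48 × 4.875) / 2.0 = 117 kips.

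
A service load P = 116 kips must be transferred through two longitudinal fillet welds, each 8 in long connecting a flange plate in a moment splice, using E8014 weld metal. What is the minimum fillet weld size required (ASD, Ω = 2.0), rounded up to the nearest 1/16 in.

w = 7/16 in

E80XX → F_EXX = 80 ksi.
Total weld length L = 16 in.
Required throat t_e = P × Ω / (0.6 F_EXX × L) = 116 × 2.0 / (0.6 × 80 × 16) = 0.3021 in.
Required leg w = t_e / 0.707 = 0.4273 in → use 7/16 in.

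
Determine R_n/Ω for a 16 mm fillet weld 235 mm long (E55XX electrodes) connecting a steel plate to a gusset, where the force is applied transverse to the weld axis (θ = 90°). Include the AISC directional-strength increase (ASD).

E55XX → F_EXX = 550 MPa.
t_e = 0.707 × 16 = 11.31 mm; A_we = 11.31 × 235 = 2658 mm².
Directional factor: 1.0 + 0.5 sin^1.5(90°) = 1.5.
F_nw = 0.6 × 550 × 1.5 = 495 MPa.
R_n/Ω = (495 × 2658) / 2.0 × 10⁻³ = 657.9 kN.

R_n/Ω ≈ 658 kN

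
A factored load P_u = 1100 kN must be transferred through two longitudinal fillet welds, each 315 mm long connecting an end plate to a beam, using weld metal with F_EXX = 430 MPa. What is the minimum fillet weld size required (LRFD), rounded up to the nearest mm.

w = 13 mm

Total weld length L = 630 mm.
Required throat t_e = P_u / (φ × 0.6 F_EXX × L) = 1100 / (0.75 × 0.6 × 430 × 630 × 10⁻³) = 9.023 mm.
Required leg w = t_e / 0.707 = 12.76 mm → use 13 mm.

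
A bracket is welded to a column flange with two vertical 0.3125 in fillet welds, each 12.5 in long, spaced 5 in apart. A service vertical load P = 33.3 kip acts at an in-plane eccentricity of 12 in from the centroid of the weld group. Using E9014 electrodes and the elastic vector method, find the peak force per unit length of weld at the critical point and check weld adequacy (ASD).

f_max ≈ 6.2 kip/in; NOT adequate

E90XX → F_EXX = 90 ksi.
Total weld length L_w = 25 in. Treat welds as unit-width lines.
Polar moment about centroid: J = 2[d³/12 + d(b/2)²] = 2[12.5³/12 + 12.5×2.5²] = 481.8 in³.
Direct shear f_v = P/L_w = 33.3 / 25 = 1.332 kip/in (vertical).
Torsion M = P·e = 33.3 × 12 = 399.6 kip·in.
Critical point at (x, y) = (2.5, 6.25) from centroid. f_tx = M·y/J = 5.184 kip/in; f_ty = M·x/J = 2.074 kip/in.
Resultant f_max = √[f_tx² + (f_v + f_ty)²] = √[5.184² + (1.332 + 2.074)²] = 6.203 kip/in.
Capacity per unit length: r_n/Ω = (1/2.0) × 0.6 × 90 × (0.707 × 0.3125) = 5.965 kip/in.
6.203 > 5.965 → NOT adequate.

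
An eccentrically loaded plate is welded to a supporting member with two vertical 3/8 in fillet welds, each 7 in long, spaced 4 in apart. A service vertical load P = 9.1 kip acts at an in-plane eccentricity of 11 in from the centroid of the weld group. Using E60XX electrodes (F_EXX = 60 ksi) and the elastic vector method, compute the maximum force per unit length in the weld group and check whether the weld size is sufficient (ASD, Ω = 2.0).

f_max ≈ 3.93 kip/in; adequate

Total weld length L_w = 14 in. Treat welds as unit-width lines.
Polar moment about centroid: J = 2[d³/12 + d(b/2)²] = 2[7³/12 + 7×2²] = 113.2 in³.
Direct shear f_v = P/L_w = 9.1 / 14 = 0.65 kip/in (vertical).
Torsion M = P·e = 9.1 × 11 = 100.1 kip·in.
Critical point at (x, y) = (2, 3.5) from centroid. f_tx = M·y/J = 3.096 kip/in; f_ty = M·x/J = 1.769 kip/in.
Resultant f_max = √[f_tx² + (f_v + f_ty)²] = √[3.096² + (0.65 + 1.769)²] = 3.929 kip/in.
Capacity per unit length: r_n/Ω = (1/2.0) × 0.6 × 60 × (0.707 × 0.375) = 4.772 kip/in.
3.929 ≤ 4.772 → adequate.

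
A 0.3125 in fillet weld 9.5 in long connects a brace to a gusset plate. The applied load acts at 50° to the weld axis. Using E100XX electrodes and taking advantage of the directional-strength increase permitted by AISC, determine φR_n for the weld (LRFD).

φR_n ≈ 126 kips

E100XX → F_EXX = 100 ksi.
t_e = 0.707 × 0.3125 = 0.2209 in; A_we = 0.2209 × 9.5 = 2.099 in².
Directional factor: 1.0 + 0.5 sin^1.5(50°) = 1.335.
F_nw = 0.6 × 100 × 1.335 = 80.11 ksi.
φR_n = 0.75 × 80.11 × 2.099 = 126.1 kips.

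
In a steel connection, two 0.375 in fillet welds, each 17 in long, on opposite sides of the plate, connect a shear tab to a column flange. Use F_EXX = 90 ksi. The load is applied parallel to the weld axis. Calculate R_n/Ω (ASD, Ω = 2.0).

R_n/Ω ≈ 243 kip

Effective throat t_e = 0.707 × 0.375 = 0.2651 in.
Total length L = 34 in; A_we = 0.2651 × 34 = 9.014 in².
F_nw = 0.6 F_EXX = 0.6 × 90 = 54 ksi.
R_n = 54 × 9.014 = 486.8 kip; R_n/Ω = 486.8/2.0 = 243.4 kip.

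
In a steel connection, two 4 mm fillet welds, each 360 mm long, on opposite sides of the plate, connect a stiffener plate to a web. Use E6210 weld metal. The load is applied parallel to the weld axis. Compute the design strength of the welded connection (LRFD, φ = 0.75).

E62XX → F_EXX = 620 MPa.
Effective throat t_e = 0.707 × 4 = 2.828 mm.
Total length L = 720 mm; A_we = 2.828 × 720 = 2036 mm².
F_nw = 0.6 F_EXX = 0.6 × 620 = 372 MPa.
φR_n = 0.75 × 372 × 2036 × 10⁻³ = 568.1 kN.

φR_n ≈ 568 kN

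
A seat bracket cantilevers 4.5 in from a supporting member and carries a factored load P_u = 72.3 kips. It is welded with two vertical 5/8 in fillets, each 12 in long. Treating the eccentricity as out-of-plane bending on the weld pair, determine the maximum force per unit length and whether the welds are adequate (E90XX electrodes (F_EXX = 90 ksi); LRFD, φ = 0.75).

f_max ≈ 7.42 kip/in; adequate

L_w = 2 × 12 = 24 in; section modulus (unit throat) S = 2 × L²/6 = 48 in².
Direct shear f_v = P/L_w = 72.3/24 = 3.012 kip/in.
Moment M = P × e = 72.3 × 4.5 = 325.35 kip·in; bending f_b = M/S = 6.778 kip/in.
f_max = √(f_v² + f_b²) = √(3.012² + 6.778²) = 7.417 kip/in.
φr_n = 0.75 × 0.6 × 90 × (0.707 × 0.625) = 17.9 kip/in → adequate.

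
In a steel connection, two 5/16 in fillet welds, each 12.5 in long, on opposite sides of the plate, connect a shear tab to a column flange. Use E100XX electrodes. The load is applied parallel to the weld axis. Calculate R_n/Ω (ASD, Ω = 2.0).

E100XX → F_EXX = 100 ksi.
Effective throat t_e = 0.707 × 0.3125 = 0.2209 in.
Total length L = 25 in; A_we = 0.2209 × 25 = 5.523 in².
F_nw = 0.6 F_EXX = 0.6 × 100 = 60 ksi.
R_n = 60 × 5.523 = 331.4 kip; R_n/Ω = 331.4/2.0 = 165.7 kip.

R_n/Ω ≈ 166 kip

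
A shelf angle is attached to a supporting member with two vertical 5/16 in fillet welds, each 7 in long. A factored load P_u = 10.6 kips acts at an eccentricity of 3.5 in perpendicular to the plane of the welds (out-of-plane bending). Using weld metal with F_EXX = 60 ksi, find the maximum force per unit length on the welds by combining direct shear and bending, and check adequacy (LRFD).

L_w = 2 × 7 = 14 in; section modulus (unit throat) S = 2 × L²/6 = 16.33 in².
Direct shear f_v = P/L_w = 10.6/14 = 0.7571 kip/in.
Moment M = P × e = 10.6 × 3.5 = 37.1 kip·in; bending f_b = M/S = 2.271 kip/in.
f_max = √(f_v² + f_b²) = √(0.7571² + 2.271²) = 2.394 kip/in.
φr_n = 0.75 × 0.6 × 60 × (0.707 × 0.3125) = 5.965 kip/in → adequate.

f_max ≈ 2.39 kip/in; adequate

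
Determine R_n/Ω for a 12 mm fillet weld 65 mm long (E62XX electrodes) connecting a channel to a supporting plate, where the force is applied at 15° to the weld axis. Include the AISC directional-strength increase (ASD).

R_n/Ω ≈ 109 kN

E62XX → F_EXX = 620 MPa.
t_e = 0.707 × 12 = 8.484 mm; A_we = 8.484 × 65 = 551.5 mm².
Directional factor: 1.0 + 0.5 sin^1.5(15°) = 1.066.
F_nw = 0.6 × 620 × 1.066 = 396.5 MPa.
R_n/Ω = (396.5 × 551.5) / 2.0 × 10⁻³ = 109.3 kN.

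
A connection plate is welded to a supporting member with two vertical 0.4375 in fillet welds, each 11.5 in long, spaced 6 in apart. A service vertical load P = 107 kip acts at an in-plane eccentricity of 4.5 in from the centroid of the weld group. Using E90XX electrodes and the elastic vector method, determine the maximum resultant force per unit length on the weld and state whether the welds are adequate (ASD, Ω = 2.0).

f_max ≈ 9.84 kip/in; NOT adequate

E90XX → F_EXX = 90 ksi.
Total weld length L_w = 23 in. Treat welds as unit-width lines.
Polar moment about centroid: J = 2[d³/12 + d(b/2)²] = 2[11.5³/12 + 11.5×3²] = 460.5 in³.
Direct shear f_v = P/L_w = 107 / 23 = 4.652 kip/in (vertical).
Torsion M = P·e = 107 × 4.5 = 481.5 kip·in.
Critical point at (x, y) = (3, 5.75) from centroid. f_tx = M·y/J = 6.012 kip/in; f_ty = M·x/J = 3.137 kip/in.
Resultant f_max = √[f_tx² + (f_v + f_ty)²] = √[6.012² + (4.652 + 3.137)²] = 9.84 kip/in.
Capacity per unit length: r_n/Ω = (1/2.0) × 0.6 × 90 × (0.707 × 0.4375) = 8.351 kip/in.
9.84 > 8.351 → NOT adequate.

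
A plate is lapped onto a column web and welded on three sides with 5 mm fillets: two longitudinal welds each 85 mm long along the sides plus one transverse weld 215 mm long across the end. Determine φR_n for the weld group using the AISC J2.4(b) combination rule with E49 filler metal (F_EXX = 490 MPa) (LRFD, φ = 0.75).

φR_n ≈ 364 kN

t_e = 0.707 × 5 = 3.535 mm.
R_nwl = 0.6 × 490 × 3.535 × 170 × 10⁻³ = 176.7 kN (longitudinal, 2 welds).
R_nwt = 0.6 × 490 × 3.535 × 215 × 10⁻³ = 223.4 kN (transverse, base value).
(i) R_nwl + R_nwt = 400.1 kN; (ii) 0.85 R_nwl + 1.5 R_nwt = 485.3 kN.
R_n = max = 485.3 kN [governs: (ii)]; φR_n = 364 kN.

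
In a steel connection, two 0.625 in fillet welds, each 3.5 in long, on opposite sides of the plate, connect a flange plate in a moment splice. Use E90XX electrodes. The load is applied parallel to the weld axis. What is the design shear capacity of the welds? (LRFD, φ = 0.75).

φR_n ≈ 125 kip

E90XX → F_EXX = 90 ksi.
Effective throat t_e = 0.707 × 0.625 = 0.4419 in.
Total length L = 7 in; A_we = 0.4419 × 7 = 3.093 in².
F_nw = 0.6 F_EXX = 0.6 × 90 = 54 ksi.
φR_n = 0.75 × 54 × 3.093 = 125.3 kip.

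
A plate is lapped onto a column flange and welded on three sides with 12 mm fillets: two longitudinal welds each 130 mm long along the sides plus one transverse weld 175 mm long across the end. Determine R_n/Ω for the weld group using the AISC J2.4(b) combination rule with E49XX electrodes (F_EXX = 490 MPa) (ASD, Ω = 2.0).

t_e = 0.707 × 12 = 8.484 mm.
R_nwl = 0.6 × 490 × 8.484 × 260 × 10⁻³ = 648.5 kN (longitudinal, 2 welds).
R_nwt = 0.6 × 490 × 8.484 × 175 × 10⁻³ = 436.5 kN (transverse, base value).
(i) R_nwl + R_nwt = 1085 kN; (ii) 0.85 R_nwl + 1.5 R_nwt = 1206 kN.
R_n = max = 1206 kN [governs: (ii)]; R_n/Ω = 603 kN.

R_n/Ω ≈ 603 kN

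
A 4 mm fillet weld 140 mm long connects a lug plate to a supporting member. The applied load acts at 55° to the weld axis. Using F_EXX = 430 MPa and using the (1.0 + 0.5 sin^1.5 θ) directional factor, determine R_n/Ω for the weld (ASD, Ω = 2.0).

t_e = 0.707 × 4 = 2.828 mm; A_we = 2.828 × 140 = 395.9 mm².
Directional factor: 1.0 + 0.5 sin^1.5(55°) = 1.371.
F_nw = 0.6 × 430 × 1.371 = 353.6 MPa.
R_n/Ω = (353.6 × 395.9) / 2.0 × 10⁻³ = 70.01 kN.

R_n/Ω ≈ 70 kN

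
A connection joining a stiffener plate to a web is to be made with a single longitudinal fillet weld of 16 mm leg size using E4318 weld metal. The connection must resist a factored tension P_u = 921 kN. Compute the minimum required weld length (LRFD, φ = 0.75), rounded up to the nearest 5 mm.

E43XX → F_EXX = 430 MPa.
Throat t_e = 0.707 × 16 = 11.31 mm.
φr_n = 0.75 × 0.6 × 430 × 11.31 × 10⁻³ = 2.189 kN/mm.
L_req = P_u / φr_n = 921 / 2.189 = 420.8 mm total.
Round up → use L = 425 mm.

L = 425 mm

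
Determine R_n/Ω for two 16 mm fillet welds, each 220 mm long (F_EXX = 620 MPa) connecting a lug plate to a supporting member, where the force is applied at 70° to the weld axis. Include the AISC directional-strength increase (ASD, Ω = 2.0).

t_e = 0.707 × 16 = 11.31 mm; A_we = 11.31 × 440 = 4977 mm².
Directional factor: 1.0 + 0.5 sin^1.5(70°) = 1.455.
F_nw = 0.6 × 620 × 1.455 = 541.4 MPa.
R_n/Ω = (541.4 × 4977) / 2.0 × 10⁻³ = 1347 kN.

R_n/Ω ≈ 1350 kN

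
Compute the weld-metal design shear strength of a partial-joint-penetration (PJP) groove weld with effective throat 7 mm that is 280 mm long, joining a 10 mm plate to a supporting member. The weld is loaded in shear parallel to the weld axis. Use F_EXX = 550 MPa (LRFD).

Effective throat (given) t_e = 7 mm.
A_we = 7 × 280 = 1960 mm².
F_nw = 0.6 F_EXX = 330 MPa.
φR_n = 0.75 × 330 × 1960 × 10⁻³ = 485.1 kN.

φR_n ≈ 485 kN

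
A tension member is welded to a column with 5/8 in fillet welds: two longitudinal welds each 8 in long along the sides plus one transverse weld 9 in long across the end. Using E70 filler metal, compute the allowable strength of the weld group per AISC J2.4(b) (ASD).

R_n/Ω ≈ 251 kips

E70XX → F_EXX = 70 ksi.
t_e = 0.707 × 0.625 = 0.4419 in.
R_nwl = 0.6 × 70 × 0.4419 × 16 = 296.9 kips (longitudinal, 2 welds).
R_nwt = 0.6 × 70 × 0.4419 × 9 = 167 kips (transverse, base value).
(i) R_nwl + R_nwt = 464 kips; (ii) 0.85 R_nwl + 1.5 R_nwt = 502.9 kips.
R_n = max = 502.9 kips [governs: (ii)]; R_n/Ω = 251.5 kips.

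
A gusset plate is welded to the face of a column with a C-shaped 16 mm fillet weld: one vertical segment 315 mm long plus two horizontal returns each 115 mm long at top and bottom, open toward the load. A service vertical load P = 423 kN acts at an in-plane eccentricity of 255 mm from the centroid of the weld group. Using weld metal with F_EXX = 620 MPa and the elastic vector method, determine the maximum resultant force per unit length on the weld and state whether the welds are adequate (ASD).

f_max ≈ 2650 N/mm; NOT adequate

Total weld length L_w = 545 mm. Treat welds as unit-width lines.
Centroid: x̄ = 2×115×57.5 / 545 = 24.27 mm from the vertical weld.
Polar moment about centroid: J = I_x + I_y = [315³/12 + 2×115×157.5²] + [315×24.27² + 2(115³/12 + 115×33.23²)] = 9003000 mm³.
Direct shear f_v = P/L_w = 423×10³ / 545 = 776.1 N/mm (vertical).
Torsion M = P·e = 423×10³ × 255 = 107860000 N·mm.
Critical point at (x, y) = (90.73, 157.5) from centroid. f_tx = M·y/J = 1887 N/mm; f_ty = M·x/J = 1087 N/mm.
Resultant f_max = √[f_tx² + (f_v + f_ty)²] = √[1887² + (776.1 + 1087)²] = 2652 N/mm.
Capacity per unit length: r_n/Ω = (1/2.0) × 0.6 × 620 × (0.707 × 16) = 2104 N/mm.
2652 > 2104 → NOT adequate.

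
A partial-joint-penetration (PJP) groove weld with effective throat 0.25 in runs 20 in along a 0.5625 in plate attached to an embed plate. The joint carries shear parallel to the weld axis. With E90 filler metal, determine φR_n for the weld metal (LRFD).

E90XX → F_EXX = 90 ksi.
Effective throat (given) t_e = 0.25 in.
A_we = 0.25 × 20 = 5 in².
F_nw = 0.6 F_EXX = 54 ksi.
φR_n = 0.75 × 54 × 5 = 202.5 kip.

φR_n ≈ 202 kip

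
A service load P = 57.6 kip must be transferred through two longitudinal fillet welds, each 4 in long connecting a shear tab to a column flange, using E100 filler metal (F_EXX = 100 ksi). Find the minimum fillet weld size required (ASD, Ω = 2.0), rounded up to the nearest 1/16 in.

Total weld length L = 8 in.
Required throat t_e = P × Ω / (0.6 F_EXX × L) = 57.6 × 2.0 / (0.6 × 100 × 8) = 0.24 in.
Required leg w = t_e / 0.707 = 0.3395 in → use 3/8 in.

w = 3/8 in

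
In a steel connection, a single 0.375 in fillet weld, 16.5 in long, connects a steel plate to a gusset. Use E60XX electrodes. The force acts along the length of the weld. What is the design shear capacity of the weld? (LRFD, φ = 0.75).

E60XX → F_EXX = 60 ksi.
Effective throat t_e = 0.707 × 0.375 = 0.2651 in.
Total length L = 16.5 in; A_we = 0.2651 × 16.5 = 4.375 in².
F_nw = 0.6 F_EXX = 0.6 × 60 = 36 ksi.
φR_n = 0.75 × 36 × 4.375 = 118.1 kip.

φR_n ≈ 118 kip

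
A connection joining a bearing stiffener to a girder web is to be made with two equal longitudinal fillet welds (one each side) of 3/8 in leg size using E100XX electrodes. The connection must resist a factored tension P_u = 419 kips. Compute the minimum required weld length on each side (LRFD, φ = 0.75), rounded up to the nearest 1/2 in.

L = 18 in on each side

E100XX → F_EXX = 100 ksi.
Throat t_e = 0.707 × 0.375 = 0.2651 in.
φr_n = 0.75 × 0.6 × 100 × 0.2651 = 11.93 kips/in.
L_req = P_u / φr_n = 419 / 11.93 = 35.12 in total.
Per side: 35.12 / 2 = 17.56 in.
Round up → use L = 18 in on each side.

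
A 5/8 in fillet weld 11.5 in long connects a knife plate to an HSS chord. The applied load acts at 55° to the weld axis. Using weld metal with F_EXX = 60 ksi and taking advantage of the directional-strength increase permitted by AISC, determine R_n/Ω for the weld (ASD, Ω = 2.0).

t_e = 0.707 × 0.625 = 0.4419 in; A_we = 0.4419 × 11.5 = 5.082 in².
Directional factor: 1.0 + 0.5 sin^1.5(55°) = 1.371.
F_nw = 0.6 × 60 × 1.371 = 49.35 ksi.
R_n/Ω = (49.35 × 5.082) / 2.0 = 125.4 kips.

R_n/Ω ≈ 125 kips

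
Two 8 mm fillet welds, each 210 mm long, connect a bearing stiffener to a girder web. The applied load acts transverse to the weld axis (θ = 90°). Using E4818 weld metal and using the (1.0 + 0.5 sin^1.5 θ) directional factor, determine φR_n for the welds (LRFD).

E48XX → F_EXX = 480 MPa.
t_e = 0.707 × 8 = 5.656 mm; A_we = 5.656 × 420 = 2376 mm².
Directional factor: 1.0 + 0.5 sin^1.5(90°) = 1.5.
F_nw = 0.6 × 480 × 1.5 = 432 MPa.
φR_n = 0.75 × 432 × 2376 × 10⁻³ = 769.7 kN.

φR_n ≈ 770 kN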